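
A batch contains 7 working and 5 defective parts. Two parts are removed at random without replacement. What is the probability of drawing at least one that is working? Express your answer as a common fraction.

28/33

P(no working) = 5/12 × 4/11 = 20/132 = 5/33.
P(at least one) = 1 − 5/33 = 28/33.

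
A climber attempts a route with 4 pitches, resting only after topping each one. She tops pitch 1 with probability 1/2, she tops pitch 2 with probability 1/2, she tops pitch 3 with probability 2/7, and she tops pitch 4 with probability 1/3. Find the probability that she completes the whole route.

1/42

Multiplying along the chain,
P = 1/2 × 1/2 × 2/7 × 1/3 = 2/84 = 1/42.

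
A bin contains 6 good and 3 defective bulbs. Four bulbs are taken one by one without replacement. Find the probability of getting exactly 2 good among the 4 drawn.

5/14

One ordering (good drawn first) has probability 6/9 × 5/8 × 3/7 × 2/6 = 180/3024 = 5/84.
There are C(4,2) = 6 such orderings, each equally likely, so P = 6 × 5/84 = 5/14.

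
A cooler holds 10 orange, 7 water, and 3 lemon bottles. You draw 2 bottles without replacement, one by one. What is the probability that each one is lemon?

3/190

P(all lemon) = 3/20 × 2/19 = 6/380 = 3/190.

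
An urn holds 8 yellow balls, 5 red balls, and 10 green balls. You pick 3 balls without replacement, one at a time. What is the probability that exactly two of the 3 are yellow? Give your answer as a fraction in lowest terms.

60/253

One ordering (yellow drawn first) has probability 8/23 × 7/22 × 15/21 = 840/10626 = 20/253.
There are C(3,2) = 3 such orderings, each equally likely, so P = 3 × 20/253 = 60/253.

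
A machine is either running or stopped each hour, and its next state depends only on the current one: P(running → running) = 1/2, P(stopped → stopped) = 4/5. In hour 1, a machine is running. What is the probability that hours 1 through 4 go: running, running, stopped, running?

1/20

Hour 1 is given. For each transition, use the conditional probability from the current state:
P(running | running) = 1/2; P(stopped | running) = 1/2; P(running | stopped) = 1/5.
P = 1/2 × 1/2 × 1/5 = 1/20.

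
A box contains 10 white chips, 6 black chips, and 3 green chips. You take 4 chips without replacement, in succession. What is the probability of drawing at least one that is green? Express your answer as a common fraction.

514/969

P(no green) = 16/19 × 15/18 × 14/17 × 13/16 = 43680/93024 = 455/969.
P(at least one) = 1 − 455/969 = 514/969.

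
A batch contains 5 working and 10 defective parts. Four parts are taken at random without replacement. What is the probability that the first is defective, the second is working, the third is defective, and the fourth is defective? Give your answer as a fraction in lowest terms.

Multiply the probability of each draw given the previous ones:
P = 10/15 × 5/14 × 9/13 × 8/12 = 3600/32760 = 10/91.

10/91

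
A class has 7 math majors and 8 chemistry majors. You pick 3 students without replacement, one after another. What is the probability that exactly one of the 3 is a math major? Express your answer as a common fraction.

One ordering (a math major drawn first) has probability 7/15 × 8/14 × 7/13 = 392/2730 = 28/195.
There are C(3,1) = 3 such orderings, each equally likely, so P = 3 × 28/195 = 28/65.

28/65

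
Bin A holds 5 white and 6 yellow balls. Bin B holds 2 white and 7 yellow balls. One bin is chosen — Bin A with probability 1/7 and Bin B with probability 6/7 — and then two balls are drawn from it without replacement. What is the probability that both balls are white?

From Bin A: P(both white) = (5/11)(4/10) = 2/11.
From Bin B: P(both white) = (2/9)(1/8) = 1/36.
Total probability = (1/7)(2/11) + (6/7)(1/36) = 23/462.

23/462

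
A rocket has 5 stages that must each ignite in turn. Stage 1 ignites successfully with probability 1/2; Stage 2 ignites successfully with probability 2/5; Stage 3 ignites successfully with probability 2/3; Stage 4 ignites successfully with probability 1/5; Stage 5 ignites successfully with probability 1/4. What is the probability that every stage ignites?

1/150

Each stage is reached only if all earlier stages succeed, so
P = 1/2 × 2/5 × 2/3 × 1/5 × 1/4 = 4/600 = 1/150.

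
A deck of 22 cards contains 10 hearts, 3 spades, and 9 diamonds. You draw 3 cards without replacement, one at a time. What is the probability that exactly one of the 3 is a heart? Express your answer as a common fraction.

One ordering (a heart drawn first) has probability 10/22 × 12/21 × 11/20 = 1320/9240 = 1/7.
There are C(3,1) = 3 such orderings, each equally likely, so P = 3 × 1/7 = 3/7.

3/7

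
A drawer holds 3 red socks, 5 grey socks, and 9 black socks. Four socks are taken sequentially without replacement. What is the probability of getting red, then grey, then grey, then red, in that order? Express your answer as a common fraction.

1/476

Each draw changes the counts, so multiply the conditional probabilities along the sequence:
P = 3/17 × 5/16 × 4/15 × 2/14 = 120/57120 = 1/476.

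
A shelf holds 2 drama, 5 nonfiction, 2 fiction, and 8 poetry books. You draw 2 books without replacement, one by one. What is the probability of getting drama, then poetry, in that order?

Each draw changes the counts, so multiply the conditional probabilities along the sequence:
P = 2/17 × 8/16 = 16/272 = 1/17.

1/17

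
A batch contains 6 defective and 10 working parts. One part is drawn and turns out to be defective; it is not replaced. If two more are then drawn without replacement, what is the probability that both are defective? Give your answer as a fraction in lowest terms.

2/21

With the first part removed, 5 defective remain out of 15.
P = 5/15 × 4/14 = 20/210 = 2/21.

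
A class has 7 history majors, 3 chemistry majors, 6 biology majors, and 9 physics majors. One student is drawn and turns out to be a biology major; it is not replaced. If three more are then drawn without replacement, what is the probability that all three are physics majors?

After the first draw, 9 of the remaining 24 students are physics majors.
P = 9/24 × 8/23 × 7/22 = 504/12144 = 21/506.

21/506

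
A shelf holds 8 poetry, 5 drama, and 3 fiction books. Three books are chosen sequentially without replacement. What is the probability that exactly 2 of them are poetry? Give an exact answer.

One ordering (poetry drawn first) has probability 8/16 × 7/15 × 8/14 = 448/3360 = 2/15.
There are C(3,2) = 3 such orderings, each equally likely, so P = 3 × 2/15 = 2/5.

2/5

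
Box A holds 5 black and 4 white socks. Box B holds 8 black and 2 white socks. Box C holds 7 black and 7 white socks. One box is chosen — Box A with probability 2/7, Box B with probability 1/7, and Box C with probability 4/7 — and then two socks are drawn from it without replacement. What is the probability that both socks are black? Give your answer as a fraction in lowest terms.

1229/4095

From Box A: P(both black) = (5/9)(4/8) = 5/18.
From Box B: P(both black) = (8/10)(7/9) = 28/45.
From Box C: P(both black) = (7/14)(6/13) = 3/13.
Total probability = (2/7)(5/18) + (1/7)(28/45) + (4/7)(3/13) = 1229/4095.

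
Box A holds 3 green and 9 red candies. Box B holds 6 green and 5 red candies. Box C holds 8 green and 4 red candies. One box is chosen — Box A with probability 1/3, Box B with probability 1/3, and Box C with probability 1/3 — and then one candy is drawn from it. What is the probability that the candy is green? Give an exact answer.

From Box A: P(green) = 3/12.
From Box B: P(green) = 6/11.
From Box C: P(green) = 8/12.
Total probability = (1/3)(3/12) + (1/3)(6/11) + (1/3)(8/12) = 193/396.

193/396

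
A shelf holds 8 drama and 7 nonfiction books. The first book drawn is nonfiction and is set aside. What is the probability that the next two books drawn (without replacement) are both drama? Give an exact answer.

After the first draw, 8 of the remaining 14 books are drama.
P = 8/14 × 7/13 = 56/182 = 4/13.

4/13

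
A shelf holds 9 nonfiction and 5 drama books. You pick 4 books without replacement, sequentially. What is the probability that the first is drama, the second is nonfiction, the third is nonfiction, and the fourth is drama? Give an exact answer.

Each draw changes the counts, so multiply the conditional probabilities along the sequence:
P = 5/14 × 9/13 × 8/12 × 4/11 = 1440/24024 = 60/1001.

60/1001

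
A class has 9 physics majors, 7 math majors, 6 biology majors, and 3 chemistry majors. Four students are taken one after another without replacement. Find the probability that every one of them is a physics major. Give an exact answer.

63/6325

P(every draw is a physics major) = 9/25 × 8/24 × 7/23 × 6/22 = 3024/303600 = 63/6325.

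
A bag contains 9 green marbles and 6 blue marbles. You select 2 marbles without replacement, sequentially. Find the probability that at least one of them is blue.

23/35

P(no blue) = 9/15 × 8/14 = 72/210 = 12/35.
P(at least one) = 1 − 12/35 = 23/35.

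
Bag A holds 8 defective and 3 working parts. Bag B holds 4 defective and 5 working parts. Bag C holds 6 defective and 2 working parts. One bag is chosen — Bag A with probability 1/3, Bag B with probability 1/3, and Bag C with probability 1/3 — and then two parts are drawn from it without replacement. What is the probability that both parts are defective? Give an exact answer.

5597/13860

From Bag A: P(both defective) = (8/11)(7/10) = 28/55.
From Bag B: P(both defective) = (4/9)(3/8) = 1/6.
From Bag C: P(both defective) = (6/8)(5/7) = 15/28.
Total probability = (1/3)(28/55) + (1/3)(1/6) + (1/3)(15/28) = 5597/13860.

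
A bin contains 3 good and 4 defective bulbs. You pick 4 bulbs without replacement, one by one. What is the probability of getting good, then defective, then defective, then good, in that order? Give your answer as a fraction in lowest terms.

3/35

Chain rule:
P = 3/7 × 4/6 × 3/5 × 2/4 = 72/840 = 3/35.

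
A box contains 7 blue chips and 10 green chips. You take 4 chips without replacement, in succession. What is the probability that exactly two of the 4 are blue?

27/68

One ordering (blue drawn first) has probability 7/17 × 6/16 × 10/15 × 9/14 = 3780/57120 = 9/136.
There are C(4,2) = 6 such orderings, each equally likely, so P = 6 × 9/136 = 27/68.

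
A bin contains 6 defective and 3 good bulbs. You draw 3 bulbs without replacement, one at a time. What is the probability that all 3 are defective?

P(every draw is defective) = 6/9 × 5/8 × 4/7 = 120/504 = 5/21.

5/21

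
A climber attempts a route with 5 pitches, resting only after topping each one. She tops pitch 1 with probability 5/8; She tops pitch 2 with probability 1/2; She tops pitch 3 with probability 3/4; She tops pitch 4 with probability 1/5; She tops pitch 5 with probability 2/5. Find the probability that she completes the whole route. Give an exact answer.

Each stage is reached only if all earlier stages succeed, so
P = 5/8 × 1/2 × 3/4 × 1/5 × 2/5 = 30/1600 = 3/160.

3/160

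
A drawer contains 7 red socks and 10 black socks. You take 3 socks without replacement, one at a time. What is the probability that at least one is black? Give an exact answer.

P(no black) = 7/17 × 6/16 × 5/15 = 210/4080 = 7/136.
P(at least one) = 1 − 7/136 = 129/136.

129/136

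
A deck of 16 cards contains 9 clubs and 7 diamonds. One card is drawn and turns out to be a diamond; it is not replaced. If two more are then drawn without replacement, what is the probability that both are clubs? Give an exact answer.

12/35

After the first draw, 9 of the remaining 15 cards are clubs.
P = 9/15 × 8/14 = 72/210 = 12/35.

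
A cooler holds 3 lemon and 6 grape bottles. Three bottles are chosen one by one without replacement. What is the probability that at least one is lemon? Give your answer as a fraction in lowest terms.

16/21

P(no lemon) = 6/9 × 5/8 × 4/7 = 120/504 = 5/21.
P(at least one) = 1 − 5/21 = 16/21.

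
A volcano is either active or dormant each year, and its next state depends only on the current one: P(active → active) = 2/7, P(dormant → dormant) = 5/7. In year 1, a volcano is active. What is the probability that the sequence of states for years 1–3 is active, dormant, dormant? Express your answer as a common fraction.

25/49

Year 1 is given. For each transition, use the conditional probability from the current state:
P(dormant | active) = 5/7; P(dormant | dormant) = 5/7.
P = 5/7 × 5/7 = 25/49.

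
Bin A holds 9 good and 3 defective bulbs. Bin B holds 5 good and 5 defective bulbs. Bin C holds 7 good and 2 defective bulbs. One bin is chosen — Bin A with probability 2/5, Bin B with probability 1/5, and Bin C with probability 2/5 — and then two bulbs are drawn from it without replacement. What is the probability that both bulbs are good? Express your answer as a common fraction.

From Bin A: P(both good) = (9/12)(8/11) = 6/11.
From Bin B: P(both good) = (5/10)(4/9) = 2/9.
From Bin C: P(both good) = (7/9)(6/8) = 7/12.
Total probability = (2/5)(6/11) + (1/5)(2/9) + (2/5)(7/12) = 491/990.

491/990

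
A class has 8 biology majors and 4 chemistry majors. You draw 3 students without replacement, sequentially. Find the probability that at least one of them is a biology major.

54/55

P(no biology majors) = 4/12 × 3/11 × 2/10 = 24/1320 = 1/55.
P(at least one) = 1 − 1/55 = 54/55.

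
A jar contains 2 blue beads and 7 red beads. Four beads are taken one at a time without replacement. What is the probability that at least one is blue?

13/18

P(no blue) = 7/9 × 6/8 × 5/7 × 4/6 = 840/3024 = 5/18.
P(at least one) = 1 − 5/18 = 13/18.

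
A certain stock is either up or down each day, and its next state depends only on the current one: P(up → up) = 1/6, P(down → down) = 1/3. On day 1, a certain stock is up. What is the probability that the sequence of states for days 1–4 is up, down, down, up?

5/27

Day 1 is given. For each transition, use the conditional probability from the current state:
P(down | up) = 5/6; P(down | down) = 1/3; P(up | down) = 2/3.
P = 5/6 × 1/3 × 2/3 = 10/54 = 5/27.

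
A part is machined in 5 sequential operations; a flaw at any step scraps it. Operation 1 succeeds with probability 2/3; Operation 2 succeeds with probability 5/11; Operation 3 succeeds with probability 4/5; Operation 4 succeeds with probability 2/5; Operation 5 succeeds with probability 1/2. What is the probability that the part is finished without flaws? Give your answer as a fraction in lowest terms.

8/165

The events are sequential, so multiply the conditional probabilities:
P = 2/3 × 5/11 × 4/5 × 2/5 × 1/2 = 80/1650 = 8/165.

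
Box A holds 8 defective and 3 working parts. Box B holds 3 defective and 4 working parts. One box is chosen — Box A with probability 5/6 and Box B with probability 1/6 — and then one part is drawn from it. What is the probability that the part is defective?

From Box A: P(defective) = 8/11.
From Box B: P(defective) = 3/7.
Total probability = (5/6)(8/11) + (1/6)(3/7) = 313/462.

313/462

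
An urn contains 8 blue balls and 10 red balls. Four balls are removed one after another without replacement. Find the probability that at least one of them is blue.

P(no blue) = 10/18 × 9/17 × 8/16 × 7/15 = 5040/73440 = 7/102.
P(at least one) = 1 − 7/102 = 95/102.

95/102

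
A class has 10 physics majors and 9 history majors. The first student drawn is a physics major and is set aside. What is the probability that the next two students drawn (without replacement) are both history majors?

4/17

After the first draw, 9 of the remaining 18 students are history majors.
P = 9/18 × 8/17 = 72/306 = 4/17.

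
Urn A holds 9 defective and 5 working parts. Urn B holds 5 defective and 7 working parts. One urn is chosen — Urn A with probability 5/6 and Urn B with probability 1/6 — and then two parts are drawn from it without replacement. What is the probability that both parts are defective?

From Urn A: P(both defective) = (9/14)(8/13) = 36/91.
From Urn B: P(both defective) = (5/12)(4/11) = 5/33.
Total probability = (5/6)(36/91) + (1/6)(5/33) = 6395/18018.

6395/18018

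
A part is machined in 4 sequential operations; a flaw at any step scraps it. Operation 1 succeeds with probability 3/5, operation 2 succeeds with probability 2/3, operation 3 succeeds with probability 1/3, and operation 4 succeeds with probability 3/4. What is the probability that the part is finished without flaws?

The events are sequential, so multiply the conditional probabilities:
P = 3/5 × 2/3 × 1/3 × 3/4 = 18/180 = 1/10.

1/10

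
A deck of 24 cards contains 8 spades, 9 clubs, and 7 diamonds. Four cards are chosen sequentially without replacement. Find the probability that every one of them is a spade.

5/759

P = 8/24 × 7/23 × 6/22 × 5/21 = 1680/255024 = 5/759.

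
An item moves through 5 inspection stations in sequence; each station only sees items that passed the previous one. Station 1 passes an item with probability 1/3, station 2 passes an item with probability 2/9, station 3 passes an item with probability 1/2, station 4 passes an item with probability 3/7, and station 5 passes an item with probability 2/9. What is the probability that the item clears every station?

2/567

The events are sequential, so multiply the conditional probabilities:
P = 1/3 × 2/9 × 1/2 × 3/7 × 2/9 = 12/3402 = 2/567.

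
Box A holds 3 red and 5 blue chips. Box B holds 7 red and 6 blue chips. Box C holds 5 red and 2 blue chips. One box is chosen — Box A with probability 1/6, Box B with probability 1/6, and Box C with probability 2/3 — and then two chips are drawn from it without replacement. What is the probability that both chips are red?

2491/6552

From Box A: P(both red) = (3/8)(2/7) = 3/28.
From Box B: P(both red) = (7/13)(6/12) = 7/26.
From Box C: P(both red) = (5/7)(4/6) = 10/21.
Total probability = (1/6)(3/28) + (1/6)(7/26) + (2/3)(10/21) = 2491/6552.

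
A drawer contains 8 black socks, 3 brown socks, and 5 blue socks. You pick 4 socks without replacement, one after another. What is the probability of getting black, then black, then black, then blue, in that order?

Multiply the probability of each draw given the previous ones:
P = 8/16 × 7/15 × 6/14 × 5/13 = 1680/43680 = 1/26.

1/26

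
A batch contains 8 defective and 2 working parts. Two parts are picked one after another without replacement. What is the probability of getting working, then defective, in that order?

Multiply the probability of each draw given the previous ones:
P = 2/10 × 8/9 = 16/90 = 8/45.

8/45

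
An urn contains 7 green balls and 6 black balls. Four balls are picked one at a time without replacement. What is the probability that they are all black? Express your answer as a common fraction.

P(every draw is black) = 6/13 × 5/12 × 4/11 × 3/10 = 360/17160 = 3/143.

3/143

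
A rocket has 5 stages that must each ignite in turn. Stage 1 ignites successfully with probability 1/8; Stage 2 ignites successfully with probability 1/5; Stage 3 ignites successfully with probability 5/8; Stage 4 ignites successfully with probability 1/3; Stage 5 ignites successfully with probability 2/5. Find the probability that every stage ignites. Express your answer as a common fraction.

1/480

The events are sequential, so multiply the conditional probabilities:
P = 1/8 × 1/5 × 5/8 × 1/3 × 2/5 = 10/4800 = 1/480.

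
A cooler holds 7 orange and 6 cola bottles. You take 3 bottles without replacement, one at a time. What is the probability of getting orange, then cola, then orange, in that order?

Each draw changes the counts, so multiply the conditional probabilities along the sequence:
P = 7/13 × 6/12 × 6/11 = 252/1716 = 21/143.

21/143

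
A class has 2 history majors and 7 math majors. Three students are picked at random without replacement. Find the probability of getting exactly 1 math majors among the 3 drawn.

One ordering (a math major drawn first) has probability 7/9 × 2/8 × 1/7 = 14/504 = 1/36.
There are C(3,1) = 3 such orderings, each equally likely, so P = 3 × 1/36 = 1/12.

1/12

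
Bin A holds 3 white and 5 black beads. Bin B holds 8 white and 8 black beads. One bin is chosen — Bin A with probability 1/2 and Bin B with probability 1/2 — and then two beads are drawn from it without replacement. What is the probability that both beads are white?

143/840

From Bin A: P(both white) = (3/8)(2/7) = 3/28.
From Bin B: P(both white) = (8/16)(7/15) = 7/30.
Total probability = (1/2)(3/28) + (1/2)(7/30) = 143/840.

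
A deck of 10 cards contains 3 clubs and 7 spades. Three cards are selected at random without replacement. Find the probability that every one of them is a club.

P(every draw is a club) = 3/10 × 2/9 × 1/8 = 6/720 = 1/120.

1/120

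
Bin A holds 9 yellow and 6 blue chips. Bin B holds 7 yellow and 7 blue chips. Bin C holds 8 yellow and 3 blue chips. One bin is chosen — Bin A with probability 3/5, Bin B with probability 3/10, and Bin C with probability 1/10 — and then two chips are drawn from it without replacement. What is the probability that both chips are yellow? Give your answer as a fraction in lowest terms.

From Bin A: P(both yellow) = (9/15)(8/14) = 12/35.
From Bin B: P(both yellow) = (7/14)(6/13) = 3/13.
From Bin C: P(both yellow) = (8/11)(7/10) = 28/55.
Total probability = (3/5)(12/35) + (3/10)(3/13) + (1/10)(28/55) = 16309/50050.

16309/50050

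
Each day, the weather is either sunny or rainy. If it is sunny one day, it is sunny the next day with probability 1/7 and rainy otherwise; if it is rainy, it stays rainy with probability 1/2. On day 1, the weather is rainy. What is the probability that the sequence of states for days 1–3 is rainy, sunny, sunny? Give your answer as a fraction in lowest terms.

Day 1 is given. For each transition, use the conditional probability from the current state:
P(sunny | rainy) = 1/2; P(sunny | sunny) = 1/7.
P = 1/2 × 1/7 = 1/14.

1/14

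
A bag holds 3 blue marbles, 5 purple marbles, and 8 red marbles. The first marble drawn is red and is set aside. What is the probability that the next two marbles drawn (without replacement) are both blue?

With the first marble removed, 3 blue remain out of 15.
P = 3/15 × 2/14 = 6/210 = 1/35.

1/35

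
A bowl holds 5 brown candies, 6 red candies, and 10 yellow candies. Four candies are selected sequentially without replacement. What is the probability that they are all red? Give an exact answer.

1/399

P(all red) = 6/21 × 5/20 × 4/19 × 3/18 = 360/143640 = 1/399.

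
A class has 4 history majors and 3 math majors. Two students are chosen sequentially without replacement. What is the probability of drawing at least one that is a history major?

P(no history majors) = 3/7 × 2/6 = 6/42 = 1/7.
P(at least one) = 1 − 1/7 = 6/7.

6/7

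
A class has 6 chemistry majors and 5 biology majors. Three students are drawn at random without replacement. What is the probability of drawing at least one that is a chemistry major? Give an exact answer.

31/33

P(no chemistry majors) = 5/11 × 4/10 × 3/9 = 60/990 = 2/33.
P(at least one) = 1 − 2/33 = 31/33.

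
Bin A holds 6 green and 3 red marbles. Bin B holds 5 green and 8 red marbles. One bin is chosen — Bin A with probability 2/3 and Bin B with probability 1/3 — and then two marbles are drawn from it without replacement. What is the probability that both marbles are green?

25/78

From Bin A: P(both green) = (6/9)(5/8) = 5/12.
From Bin B: P(both green) = (5/13)(4/12) = 5/39.
Total probability = (2/3)(5/12) + (1/3)(5/39) = 25/78.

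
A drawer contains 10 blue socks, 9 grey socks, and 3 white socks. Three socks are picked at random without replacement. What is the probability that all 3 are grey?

P = 9/22 × 8/21 × 7/20 = 504/9240 = 3/55.

3/55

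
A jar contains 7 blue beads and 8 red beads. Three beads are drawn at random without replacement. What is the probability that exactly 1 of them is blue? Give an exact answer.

One ordering (blue drawn first) has probability 7/15 × 8/14 × 7/13 = 392/2730 = 28/195.
There are C(3,1) = 3 such orderings, each equally likely, so P = 3 × 28/195 = 28/65.

28/65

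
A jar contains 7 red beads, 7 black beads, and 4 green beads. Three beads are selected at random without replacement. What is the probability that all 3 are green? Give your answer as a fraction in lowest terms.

P(every draw is green) = 4/18 × 3/17 × 2/16 = 24/4896 = 1/204.

1/204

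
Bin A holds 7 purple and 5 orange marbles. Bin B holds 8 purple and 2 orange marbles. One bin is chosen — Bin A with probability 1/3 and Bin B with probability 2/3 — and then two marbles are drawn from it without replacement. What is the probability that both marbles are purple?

1547/2970

From Bin A: P(both purple) = (7/12)(6/11) = 7/22.
From Bin B: P(both purple) = (8/10)(7/9) = 28/45.
Total probability = (1/3)(7/22) + (2/3)(28/45) = 1547/2970.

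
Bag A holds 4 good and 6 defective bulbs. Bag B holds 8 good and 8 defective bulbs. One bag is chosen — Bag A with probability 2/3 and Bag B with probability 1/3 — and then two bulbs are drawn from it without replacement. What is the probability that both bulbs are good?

From Bag A: P(both good) = (4/10)(3/9) = 2/15.
From Bag B: P(both good) = (8/16)(7/15) = 7/30.
Total probability = (2/3)(2/15) + (1/3)(7/30) = 1/6.

1/6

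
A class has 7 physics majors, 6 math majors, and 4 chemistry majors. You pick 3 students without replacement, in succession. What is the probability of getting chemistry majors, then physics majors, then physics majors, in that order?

Each draw changes the counts, so multiply the conditional probabilities along the sequence:
P = 4/17 × 7/16 × 6/15 = 168/4080 = 7/170.

7/170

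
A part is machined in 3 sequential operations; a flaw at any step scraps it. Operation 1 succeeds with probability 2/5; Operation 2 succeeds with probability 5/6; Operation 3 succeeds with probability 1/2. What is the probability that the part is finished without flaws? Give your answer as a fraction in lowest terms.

1/6

Each stage is reached only if all earlier stages succeed, so
P = 2/5 × 5/6 × 1/2 = 10/60 = 1/6.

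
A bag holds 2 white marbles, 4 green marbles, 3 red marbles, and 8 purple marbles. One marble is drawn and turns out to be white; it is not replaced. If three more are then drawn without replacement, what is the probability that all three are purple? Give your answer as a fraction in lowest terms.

1/10

After the first draw, 8 of the remaining 16 marbles are purple.
P = 8/16 × 7/15 × 6/14 = 336/3360 = 1/10.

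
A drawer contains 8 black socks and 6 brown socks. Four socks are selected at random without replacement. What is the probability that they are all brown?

P(every draw is brown) = 6/14 × 5/13 × 4/12 × 3/11 = 360/24024 = 15/1001.

15/1001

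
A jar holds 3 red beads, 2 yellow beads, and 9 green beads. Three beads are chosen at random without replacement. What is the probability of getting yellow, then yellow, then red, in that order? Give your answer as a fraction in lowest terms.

1/364

Each draw changes the counts, so multiply the conditional probabilities along the sequence:
P = 2/14 × 1/13 × 3/12 = 6/2184 = 1/364.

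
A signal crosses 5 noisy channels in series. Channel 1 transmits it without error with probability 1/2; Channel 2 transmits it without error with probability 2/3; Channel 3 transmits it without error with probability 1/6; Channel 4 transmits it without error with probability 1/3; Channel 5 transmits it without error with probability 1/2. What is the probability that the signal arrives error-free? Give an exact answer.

1/108

The events are sequential, so multiply the conditional probabilities:
P = 1/2 × 2/3 × 1/6 × 1/3 × 1/2 = 2/216 = 1/108.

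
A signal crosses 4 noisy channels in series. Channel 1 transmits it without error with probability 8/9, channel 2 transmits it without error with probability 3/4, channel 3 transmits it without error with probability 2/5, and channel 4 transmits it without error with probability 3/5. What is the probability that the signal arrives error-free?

4/25

Each stage is reached only if all earlier stages succeed, so
P = 8/9 × 3/4 × 2/5 × 3/5 = 144/900 = 4/25.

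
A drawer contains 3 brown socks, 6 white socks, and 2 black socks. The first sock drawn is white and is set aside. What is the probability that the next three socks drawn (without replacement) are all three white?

After the first draw, 5 of the remaining 10 socks are white.
P = 5/10 × 4/9 × 3/8 = 60/720 = 1/12.

1/12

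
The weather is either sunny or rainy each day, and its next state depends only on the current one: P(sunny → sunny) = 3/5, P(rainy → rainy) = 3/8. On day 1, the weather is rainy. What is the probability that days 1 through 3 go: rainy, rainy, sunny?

Day 1 is given. For each transition, use the conditional probability from the current state:
P(rainy | rainy) = 3/8; P(sunny | rainy) = 5/8.
P = 3/8 × 5/8 = 15/64.

15/64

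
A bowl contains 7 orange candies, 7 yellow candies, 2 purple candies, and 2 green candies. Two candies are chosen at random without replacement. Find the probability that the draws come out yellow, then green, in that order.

7/153

Each draw changes the counts, so multiply the conditional probabilities along the sequence:
P = 7/18 × 2/17 = 14/306 = 7/153.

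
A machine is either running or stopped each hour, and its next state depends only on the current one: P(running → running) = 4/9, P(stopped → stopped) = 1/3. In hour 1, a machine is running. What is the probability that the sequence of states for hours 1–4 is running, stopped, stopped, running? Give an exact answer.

Hour 1 is given. For each transition, use the conditional probability from the current state:
P(stopped | running) = 5/9; P(stopped | stopped) = 1/3; P(running | stopped) = 2/3.
P = 5/9 × 1/3 × 2/3 = 10/81.

10/81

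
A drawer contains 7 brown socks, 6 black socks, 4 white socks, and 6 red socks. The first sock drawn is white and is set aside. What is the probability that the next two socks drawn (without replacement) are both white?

With the first sock removed, 3 white remain out of 22.
P = 3/22 × 2/21 = 6/462 = 1/77.

1/77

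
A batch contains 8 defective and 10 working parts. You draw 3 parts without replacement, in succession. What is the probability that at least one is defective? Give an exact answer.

29/34

P(no defective) = 10/18 × 9/17 × 8/16 = 720/4896 = 5/34.
P(at least one) = 1 − 5/34 = 29/34.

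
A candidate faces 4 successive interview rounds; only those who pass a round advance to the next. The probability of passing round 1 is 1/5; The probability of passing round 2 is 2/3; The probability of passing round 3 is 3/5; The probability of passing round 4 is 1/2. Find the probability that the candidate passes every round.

The events are sequential, so multiply the conditional probabilities:
P = 1/5 × 2/3 × 3/5 × 1/2 = 6/150 = 1/25.

1/25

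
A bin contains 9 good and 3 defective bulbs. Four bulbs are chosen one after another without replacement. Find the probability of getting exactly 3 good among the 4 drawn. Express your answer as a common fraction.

28/55

One ordering (good drawn first) has probability 9/12 × 8/11 × 7/10 × 3/9 = 1512/11880 = 7/55.
There are C(4,3) = 4 such orderings, each equally likely, so P = 4 × 7/55 = 28/55.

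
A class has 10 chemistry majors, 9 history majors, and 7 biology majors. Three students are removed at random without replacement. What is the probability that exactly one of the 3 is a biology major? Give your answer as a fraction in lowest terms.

1197/2600

One ordering (a biology major drawn first) has probability 7/26 × 19/25 × 18/24 = 2394/15600 = 399/2600.
There are C(3,1) = 3 such orderings, each equally likely, so P = 3 × 399/2600 = 1197/2600.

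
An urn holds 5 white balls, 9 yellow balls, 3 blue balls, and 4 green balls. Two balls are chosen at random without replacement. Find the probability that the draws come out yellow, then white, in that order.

3/28

Each draw changes the counts, so multiply the conditional probabilities along the sequence:
P = 9/21 × 5/20 = 45/420 = 3/28.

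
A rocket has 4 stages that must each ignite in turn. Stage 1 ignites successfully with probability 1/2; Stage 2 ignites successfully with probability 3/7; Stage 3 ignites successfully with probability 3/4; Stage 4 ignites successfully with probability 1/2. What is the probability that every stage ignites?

Multiplying along the chain,
P = 1/2 × 3/7 × 3/4 × 1/2 = 9/112.

9/112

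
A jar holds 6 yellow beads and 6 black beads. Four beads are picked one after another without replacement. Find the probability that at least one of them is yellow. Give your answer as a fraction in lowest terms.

P(no yellow) = 6/12 × 5/11 × 4/10 × 3/9 = 360/11880 = 1/33.
P(at least one) = 1 − 1/33 = 32/33.

32/33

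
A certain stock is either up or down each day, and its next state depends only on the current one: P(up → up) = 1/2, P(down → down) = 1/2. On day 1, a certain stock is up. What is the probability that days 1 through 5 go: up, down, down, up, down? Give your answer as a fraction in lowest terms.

Day 1 is given. For each transition, use the conditional probability from the current state:
P(down | up) = 1/2; P(down | down) = 1/2; P(up | down) = 1/2; P(down | up) = 1/2.
P = 1/2 × 1/2 × 1/2 × 1/2 = 1/16.

1/16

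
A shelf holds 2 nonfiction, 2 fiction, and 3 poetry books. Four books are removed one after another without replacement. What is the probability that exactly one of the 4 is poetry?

One ordering (poetry drawn first) has probability 3/7 × 4/6 × 3/5 × 2/4 = 72/840 = 3/35.
There are C(4,1) = 4 such orderings, each equally likely, so P = 4 × 3/35 = 12/35.

12/35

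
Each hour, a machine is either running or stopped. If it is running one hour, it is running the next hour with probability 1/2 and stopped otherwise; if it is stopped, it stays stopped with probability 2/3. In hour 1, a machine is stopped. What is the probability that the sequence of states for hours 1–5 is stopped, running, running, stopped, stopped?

1/18

Hour 1 is given. For each transition, use the conditional probability from the current state:
P(running | stopped) = 1/3; P(running | running) = 1/2; P(stopped | running) = 1/2; P(stopped | stopped) = 2/3.
P = 1/3 × 1/2 × 1/2 × 2/3 = 2/36 = 1/18.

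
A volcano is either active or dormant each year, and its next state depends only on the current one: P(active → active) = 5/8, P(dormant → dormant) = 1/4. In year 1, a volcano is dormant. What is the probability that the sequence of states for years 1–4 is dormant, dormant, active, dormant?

Year 1 is given. For each transition, use the conditional probability from the current state:
P(dormant | dormant) = 1/4; P(active | dormant) = 3/4; P(dormant | active) = 3/8.
P = 1/4 × 3/4 × 3/8 = 9/128.

9/128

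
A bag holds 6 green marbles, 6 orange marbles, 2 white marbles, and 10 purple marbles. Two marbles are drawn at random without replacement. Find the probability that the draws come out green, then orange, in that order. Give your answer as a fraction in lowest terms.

3/46

Multiply the probability of each draw given the previous ones:
P = 6/24 × 6/23 = 36/552 = 3/46.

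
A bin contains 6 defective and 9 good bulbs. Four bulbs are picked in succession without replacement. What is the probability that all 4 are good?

6/65

P(every draw is good) = 9/15 × 8/14 × 7/13 × 6/12 = 3024/32760 = 6/65.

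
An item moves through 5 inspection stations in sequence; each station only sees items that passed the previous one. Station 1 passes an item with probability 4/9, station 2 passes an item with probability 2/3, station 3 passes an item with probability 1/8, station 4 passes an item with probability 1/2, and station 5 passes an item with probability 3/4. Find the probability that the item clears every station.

Multiplying along the chain,
P = 4/9 × 2/3 × 1/8 × 1/2 × 3/4 = 24/1728 = 1/72.

1/72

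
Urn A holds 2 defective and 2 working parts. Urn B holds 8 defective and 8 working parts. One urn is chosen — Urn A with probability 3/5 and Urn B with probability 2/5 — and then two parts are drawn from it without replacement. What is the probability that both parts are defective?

From Urn A: P(both defective) = (2/4)(1/3) = 1/6.
From Urn B: P(both defective) = (8/16)(7/15) = 7/30.
Total probability = (3/5)(1/6) + (2/5)(7/30) = 29/150.

29/150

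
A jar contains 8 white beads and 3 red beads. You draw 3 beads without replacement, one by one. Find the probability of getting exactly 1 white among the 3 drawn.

One ordering (white drawn first) has probability 8/11 × 3/10 × 2/9 = 48/990 = 8/165.
There are C(3,1) = 3 such orderings, each equally likely, so P = 3 × 8/165 = 8/55.

8/55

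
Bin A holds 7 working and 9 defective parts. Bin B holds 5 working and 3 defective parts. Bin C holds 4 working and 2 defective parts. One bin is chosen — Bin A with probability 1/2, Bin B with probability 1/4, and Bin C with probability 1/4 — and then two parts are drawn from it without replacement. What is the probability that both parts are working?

31/112

From Bin A: P(both working) = (7/16)(6/15) = 7/40.
From Bin B: P(both working) = (5/8)(4/7) = 5/14.
From Bin C: P(both working) = (4/6)(3/5) = 2/5.
Total probability = (1/2)(7/40) + (1/4)(5/14) + (1/4)(2/5) = 31/112.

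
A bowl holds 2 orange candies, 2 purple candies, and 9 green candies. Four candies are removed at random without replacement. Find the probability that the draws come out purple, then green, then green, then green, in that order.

42/715

Each draw changes the counts, so multiply the conditional probabilities along the sequence:
P = 2/13 × 9/12 × 8/11 × 7/10 = 1008/17160 = 42/715.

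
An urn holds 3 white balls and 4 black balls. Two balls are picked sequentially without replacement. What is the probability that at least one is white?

5/7

P(no white) = 4/7 × 3/6 = 12/42 = 2/7.
P(at least one) = 1 − 2/7 = 5/7.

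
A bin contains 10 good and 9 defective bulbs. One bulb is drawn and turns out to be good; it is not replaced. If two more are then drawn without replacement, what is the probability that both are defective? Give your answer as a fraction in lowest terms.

With the first bulb removed, 9 defective remain out of 18.
P = 9/18 × 8/17 = 72/306 = 4/17.

4/17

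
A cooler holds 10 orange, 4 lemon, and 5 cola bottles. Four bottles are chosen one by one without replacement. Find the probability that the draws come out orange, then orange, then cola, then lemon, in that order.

25/1292

Multiply the probability of each draw given the previous ones:
P = 10/19 × 9/18 × 5/17 × 4/16 = 1800/93024 = 25/1292.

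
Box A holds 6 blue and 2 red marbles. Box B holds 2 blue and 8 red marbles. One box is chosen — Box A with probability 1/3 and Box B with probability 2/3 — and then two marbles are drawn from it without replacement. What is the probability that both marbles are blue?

731/3780

From Box A: P(both blue) = (6/8)(5/7) = 15/28.
From Box B: P(both blue) = (2/10)(1/9) = 1/45.
Total probability = (1/3)(15/28) + (2/3)(1/45) = 731/3780.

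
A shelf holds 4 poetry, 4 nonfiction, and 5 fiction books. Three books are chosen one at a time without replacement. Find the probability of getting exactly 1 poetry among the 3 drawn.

72/143

One ordering (poetry drawn first) has probability 4/13 × 9/12 × 8/11 = 288/1716 = 24/143.
There are C(3,1) = 3 such orderings, each equally likely, so P = 3 × 24/143 = 72/143.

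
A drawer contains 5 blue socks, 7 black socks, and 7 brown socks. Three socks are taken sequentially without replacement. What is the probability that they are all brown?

35/969

P(every draw is brown) = 7/19 × 6/18 × 5/17 = 210/5814 = 35/969.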